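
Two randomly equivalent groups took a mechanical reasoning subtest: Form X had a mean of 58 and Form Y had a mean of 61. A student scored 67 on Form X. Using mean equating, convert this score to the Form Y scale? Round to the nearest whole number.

Mean equating: y = x + (M_Y − M_X) = 67 + (61 − 58) = 70

70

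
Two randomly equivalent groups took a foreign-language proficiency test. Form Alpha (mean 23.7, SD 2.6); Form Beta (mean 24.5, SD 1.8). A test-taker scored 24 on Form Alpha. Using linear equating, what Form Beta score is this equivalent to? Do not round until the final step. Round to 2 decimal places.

Linear equating: y = (SD_Y/SD_X)(x − M_X) + M_Y
y = (1.8/2.6)(24 − 23.7) + 24.5
y = 0.692308 × 0.3 + 24.5 = 0.2077 + 24.5 = 24.71

24.71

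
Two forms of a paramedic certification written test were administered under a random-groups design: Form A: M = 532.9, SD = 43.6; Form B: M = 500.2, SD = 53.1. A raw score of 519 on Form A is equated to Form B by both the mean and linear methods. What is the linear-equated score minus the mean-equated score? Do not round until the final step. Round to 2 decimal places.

-3.03

Mean-equated: 519 + (500.2 − 532.9) = 486.30
Linear-equated: (53.1/43.6)(519 − 532.9) + 500.2 = 483.271
Difference = 483.271 − 486.30 = -3.03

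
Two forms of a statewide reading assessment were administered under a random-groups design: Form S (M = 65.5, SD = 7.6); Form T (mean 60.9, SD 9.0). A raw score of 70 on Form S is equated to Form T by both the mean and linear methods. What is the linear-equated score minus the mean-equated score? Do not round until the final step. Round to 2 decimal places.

Mean-equated: 70 + (60.9 − 65.5) = 65.40
Linear-equated: (9.0/7.6)(70 − 65.5) + 60.9 = 66.229
Difference = 66.229 − 65.40 = 0.83

0.83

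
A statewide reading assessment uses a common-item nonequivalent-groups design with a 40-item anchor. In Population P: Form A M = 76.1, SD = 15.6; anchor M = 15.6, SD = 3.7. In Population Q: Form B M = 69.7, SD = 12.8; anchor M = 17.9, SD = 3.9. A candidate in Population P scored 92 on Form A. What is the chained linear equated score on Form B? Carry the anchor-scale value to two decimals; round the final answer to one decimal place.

74.5

Form A → anchor (Population P): v = (3.7/15.6)(92 − 76.1) + 15.6 = 19.37
anchor → Form B (Population Q): y = (12.8/3.9)(19.37 − 17.9) + 69.7 = 74.5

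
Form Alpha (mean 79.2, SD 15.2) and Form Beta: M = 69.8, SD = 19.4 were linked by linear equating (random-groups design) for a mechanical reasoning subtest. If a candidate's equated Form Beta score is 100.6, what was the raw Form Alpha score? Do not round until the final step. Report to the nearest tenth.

103.3

Invert y = (SD_Y/SD_X)(x − M_X) + M_Y:
x = (SD_X/SD_Y)(y − M_Y) + M_X = (15.2/19.4)(100.6 − 69.8) + 79.2
x = 0.783505 × 30.800 + 79.2 = 103.3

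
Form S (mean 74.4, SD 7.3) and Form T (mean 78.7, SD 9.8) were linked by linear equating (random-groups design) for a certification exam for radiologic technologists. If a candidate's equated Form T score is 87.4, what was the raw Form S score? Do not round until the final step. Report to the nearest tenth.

80.9

Invert y = (SD_Y/SD_X)(x − M_X) + M_Y:
x = (SD_X/SD_Y)(y − M_Y) + M_X = (7.3/9.8)(87.4 − 78.7) + 74.4
x = 0.744898 × 8.700 + 74.4 = 80.9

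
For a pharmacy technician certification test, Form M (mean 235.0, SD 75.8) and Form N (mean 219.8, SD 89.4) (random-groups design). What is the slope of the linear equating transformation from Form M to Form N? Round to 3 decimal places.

1.179

A = SD_Y / SD_X = 89.4 / 75.8 = 1.179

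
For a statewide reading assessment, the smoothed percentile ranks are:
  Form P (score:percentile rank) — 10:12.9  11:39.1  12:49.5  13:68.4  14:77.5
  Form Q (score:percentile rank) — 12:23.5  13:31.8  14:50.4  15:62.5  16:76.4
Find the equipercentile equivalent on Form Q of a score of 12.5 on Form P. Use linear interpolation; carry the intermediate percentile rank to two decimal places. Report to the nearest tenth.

PR of 12.5 on Form P: 49.5 + (12.5 − 12)/(13 − 12) × (68.4 − 49.5) = 58.95
On Form Q, PR 58.95 falls between score 14 (PR 50.4) and 15 (PR 62.5).
Interpolate: 14 + (58.95 − 50.4)/(62.5 − 50.4) × (15 − 14) = 14.7

14.7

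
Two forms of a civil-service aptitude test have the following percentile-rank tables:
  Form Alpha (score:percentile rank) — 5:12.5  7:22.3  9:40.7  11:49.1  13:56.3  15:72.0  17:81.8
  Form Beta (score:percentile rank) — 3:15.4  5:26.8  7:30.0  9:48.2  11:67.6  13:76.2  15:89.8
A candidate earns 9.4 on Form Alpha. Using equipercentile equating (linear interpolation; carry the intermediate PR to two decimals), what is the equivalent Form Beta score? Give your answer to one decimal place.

8.4

PR of 9.4 on Form Alpha: 40.7 + (9.4 − 9)/(11 − 9) × (49.1 − 40.7) = 42.38
On Form Beta, PR 42.38 falls between score 7 (PR 30.0) and 9 (PR 48.2).
Interpolate: 7 + (42.38 − 30.0)/(48.2 − 30.0) × (9 − 7) = 8.4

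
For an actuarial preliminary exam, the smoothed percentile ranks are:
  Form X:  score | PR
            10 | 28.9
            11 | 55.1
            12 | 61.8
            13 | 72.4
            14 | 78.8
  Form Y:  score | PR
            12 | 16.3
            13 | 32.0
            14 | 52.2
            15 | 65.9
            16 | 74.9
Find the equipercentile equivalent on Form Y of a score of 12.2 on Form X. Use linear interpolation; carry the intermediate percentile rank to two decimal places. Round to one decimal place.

14.9

PR of 12.2 on Form X: 61.8 + (12.2 − 12)/(13 − 12) × (72.4 − 61.8) = 63.92
On Form Y, PR 63.92 falls between score 14 (PR 52.2) and 15 (PR 65.9).
Interpolate: 14 + (63.92 − 52.2)/(65.9 − 52.2) × (15 − 14) = 14.9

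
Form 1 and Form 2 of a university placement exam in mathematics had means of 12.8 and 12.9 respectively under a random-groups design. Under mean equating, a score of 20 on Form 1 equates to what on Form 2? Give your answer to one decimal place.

Mean equating: y = x + (M_Y − M_X) = 20 + (12.9 − 12.8) = 20.1

20.1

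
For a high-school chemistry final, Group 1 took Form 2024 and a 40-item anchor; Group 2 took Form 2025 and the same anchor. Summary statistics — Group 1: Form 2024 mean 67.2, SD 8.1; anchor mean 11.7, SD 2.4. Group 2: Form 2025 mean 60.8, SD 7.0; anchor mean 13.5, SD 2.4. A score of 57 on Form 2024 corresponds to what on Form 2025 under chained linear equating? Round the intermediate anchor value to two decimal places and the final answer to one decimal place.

Form 2024 → anchor (Group 1): v = (2.4/8.1)(57 − 67.2) + 11.7 = 8.68
anchor → Form 2025 (Group 2): y = (7.0/2.4)(8.68 − 13.5) + 60.8 = 46.7

46.7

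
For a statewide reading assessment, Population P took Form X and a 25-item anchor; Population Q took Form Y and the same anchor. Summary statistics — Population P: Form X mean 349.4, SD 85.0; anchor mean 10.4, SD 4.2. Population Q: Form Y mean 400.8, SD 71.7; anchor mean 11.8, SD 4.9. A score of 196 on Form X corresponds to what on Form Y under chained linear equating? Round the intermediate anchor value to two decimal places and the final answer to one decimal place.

269.4

Form X → anchor (Population P): v = (4.2/85.0)(196 − 349.4) + 10.4 = 2.82
anchor → Form Y (Population Q): y = (71.7/4.9)(2.82 − 11.8) + 400.8 = 269.4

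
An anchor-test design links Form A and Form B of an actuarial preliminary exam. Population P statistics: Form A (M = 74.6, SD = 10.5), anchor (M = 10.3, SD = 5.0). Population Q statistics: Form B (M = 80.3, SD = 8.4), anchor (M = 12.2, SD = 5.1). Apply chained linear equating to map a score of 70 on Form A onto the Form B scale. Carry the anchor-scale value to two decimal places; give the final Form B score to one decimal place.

73.6

Form A → anchor (Population P): v = (5.0/10.5)(70 − 74.6) + 10.3 = 8.11
anchor → Form B (Population Q): y = (8.4/5.1)(8.11 − 12.2) + 80.3 = 73.6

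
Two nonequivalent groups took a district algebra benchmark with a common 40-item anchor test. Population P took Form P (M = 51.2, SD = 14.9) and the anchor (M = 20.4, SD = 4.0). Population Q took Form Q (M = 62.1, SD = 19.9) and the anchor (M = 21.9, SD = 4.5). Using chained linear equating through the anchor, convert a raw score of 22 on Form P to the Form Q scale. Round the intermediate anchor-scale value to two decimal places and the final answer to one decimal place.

20.8

Form P → anchor (Population P): v = (4.0/14.9)(22 − 51.2) + 20.4 = 12.56
anchor → Form Q (Population Q): y = (19.9/4.5)(12.56 − 21.9) + 62.1 = 20.8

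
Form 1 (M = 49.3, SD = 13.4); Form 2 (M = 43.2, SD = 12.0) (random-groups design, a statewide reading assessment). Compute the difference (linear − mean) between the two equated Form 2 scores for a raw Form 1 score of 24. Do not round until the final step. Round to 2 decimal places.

Mean-equated: 24 + (43.2 − 49.3) = 17.90
Linear-equated: (12.0/13.4)(24 − 49.3) + 43.2 = 20.543
Difference = 20.543 − 17.90 = 2.64

2.64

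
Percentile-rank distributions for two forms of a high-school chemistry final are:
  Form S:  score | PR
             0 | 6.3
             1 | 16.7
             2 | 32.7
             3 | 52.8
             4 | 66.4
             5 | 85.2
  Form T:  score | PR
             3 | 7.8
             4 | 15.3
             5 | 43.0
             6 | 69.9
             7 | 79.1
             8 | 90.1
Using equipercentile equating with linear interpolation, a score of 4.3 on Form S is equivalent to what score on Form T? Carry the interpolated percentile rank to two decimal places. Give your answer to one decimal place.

6.2

PR of 4.3 on Form S: 66.4 + (4.3 − 4)/(5 − 4) × (85.2 − 66.4) = 72.04
On Form T, PR 72.04 falls between score 6 (PR 69.9) and 7 (PR 79.1).
Interpolate: 6 + (72.04 − 69.9)/(79.1 − 69.9) × (7 − 6) = 6.2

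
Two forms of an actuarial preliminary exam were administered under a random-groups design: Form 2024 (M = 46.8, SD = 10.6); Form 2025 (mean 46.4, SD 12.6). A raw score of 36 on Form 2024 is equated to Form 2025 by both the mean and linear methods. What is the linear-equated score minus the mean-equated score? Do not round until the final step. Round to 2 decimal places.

-2.04

Mean-equated: 36 + (46.4 − 46.8) = 35.60
Linear-equated: (12.6/10.6)(36 − 46.8) + 46.4 = 33.562
Difference = 33.562 − 35.60 = -2.04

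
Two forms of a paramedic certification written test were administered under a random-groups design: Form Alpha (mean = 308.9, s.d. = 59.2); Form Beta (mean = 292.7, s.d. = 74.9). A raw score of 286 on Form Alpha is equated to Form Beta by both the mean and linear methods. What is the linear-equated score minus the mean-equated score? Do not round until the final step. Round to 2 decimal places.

Mean-equated: 286 + (292.7 − 308.9) = 269.80
Linear-equated: (74.9/59.2)(286 − 308.9) + 292.7 = 263.727
Difference = 263.727 − 269.80 = -6.07

-6.07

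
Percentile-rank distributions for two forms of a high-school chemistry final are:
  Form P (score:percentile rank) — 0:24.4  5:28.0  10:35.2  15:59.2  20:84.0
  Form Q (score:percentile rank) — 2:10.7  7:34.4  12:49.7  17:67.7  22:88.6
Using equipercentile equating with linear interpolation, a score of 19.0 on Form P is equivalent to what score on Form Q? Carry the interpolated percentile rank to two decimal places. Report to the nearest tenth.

19.7

PR of 19.0 on Form P: 59.2 + (19.0 − 15)/(20 − 15) × (84.0 − 59.2) = 79.04
On Form Q, PR 79.04 falls between score 17 (PR 67.7) and 22 (PR 88.6).
Interpolate: 17 + (79.04 − 67.7)/(88.6 − 67.7) × (22 − 17) = 19.7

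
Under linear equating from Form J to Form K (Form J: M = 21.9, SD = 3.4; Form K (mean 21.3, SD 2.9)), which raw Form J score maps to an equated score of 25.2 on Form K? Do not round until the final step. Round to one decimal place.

Invert y = (SD_Y/SD_X)(x − M_X) + M_Y:
x = (SD_X/SD_Y)(y − M_Y) + M_X = (3.4/2.9)(25.2 − 21.3) + 21.9
x = 1.172414 × 3.900 + 21.9 = 26.5

26.5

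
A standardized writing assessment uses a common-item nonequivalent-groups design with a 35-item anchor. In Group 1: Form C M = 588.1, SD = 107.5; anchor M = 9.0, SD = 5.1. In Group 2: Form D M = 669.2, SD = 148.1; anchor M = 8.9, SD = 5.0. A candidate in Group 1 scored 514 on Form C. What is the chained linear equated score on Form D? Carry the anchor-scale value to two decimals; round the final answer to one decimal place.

567.9

Form C → anchor (Group 1): v = (5.1/107.5)(514 − 588.1) + 9.0 = 5.48
anchor → Form D (Group 2): y = (148.1/5.0)(5.48 − 8.9) + 669.2 = 567.9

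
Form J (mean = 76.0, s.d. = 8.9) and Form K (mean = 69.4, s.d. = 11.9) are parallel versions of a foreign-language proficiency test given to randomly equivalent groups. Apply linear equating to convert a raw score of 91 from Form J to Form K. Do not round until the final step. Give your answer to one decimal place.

Linear equating: y = (SD_Y/SD_X)(x − M_X) + M_Y
y = (11.9/8.9)(91 − 76.0) + 69.4
y = 1.337079 × 15.0 + 69.4 = 20.0562 + 69.4 = 89.5

89.5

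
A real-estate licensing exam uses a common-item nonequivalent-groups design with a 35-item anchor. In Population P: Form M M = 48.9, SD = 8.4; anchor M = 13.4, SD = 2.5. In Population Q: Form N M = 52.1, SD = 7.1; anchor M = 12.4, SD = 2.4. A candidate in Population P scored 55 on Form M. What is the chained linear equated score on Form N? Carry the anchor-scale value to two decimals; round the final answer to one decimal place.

Form M → anchor (Population P): v = (2.5/8.4)(55 − 48.9) + 13.4 = 15.22
anchor → Form N (Population Q): y = (7.1/2.4)(15.22 − 12.4) + 52.1 = 60.4

60.4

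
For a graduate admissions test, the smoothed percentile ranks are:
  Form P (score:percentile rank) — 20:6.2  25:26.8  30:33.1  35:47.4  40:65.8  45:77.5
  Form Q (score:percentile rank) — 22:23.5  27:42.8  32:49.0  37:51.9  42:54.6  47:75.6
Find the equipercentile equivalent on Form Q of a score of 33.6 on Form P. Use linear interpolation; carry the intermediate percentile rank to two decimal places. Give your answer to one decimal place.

PR of 33.6 on Form P: 33.1 + (33.6 − 30)/(35 − 30) × (47.4 − 33.1) = 43.40
On Form Q, PR 43.40 falls between score 27 (PR 42.8) and 32 (PR 49.0).
Interpolate: 27 + (43.40 − 42.8)/(49.0 − 42.8) × (32 − 27) = 27.5

27.5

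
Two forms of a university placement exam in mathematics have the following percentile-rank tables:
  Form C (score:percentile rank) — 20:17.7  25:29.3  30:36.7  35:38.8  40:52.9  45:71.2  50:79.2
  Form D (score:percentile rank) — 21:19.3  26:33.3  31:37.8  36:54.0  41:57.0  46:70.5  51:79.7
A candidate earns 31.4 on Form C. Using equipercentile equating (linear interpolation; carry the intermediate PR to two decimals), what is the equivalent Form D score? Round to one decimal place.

PR of 31.4 on Form C: 36.7 + (31.4 − 30)/(35 − 30) × (38.8 − 36.7) = 37.29
On Form D, PR 37.29 falls between score 26 (PR 33.3) and 31 (PR 37.8).
Interpolate: 26 + (37.29 − 33.3)/(37.8 − 33.3) × (31 − 26) = 30.4

30.4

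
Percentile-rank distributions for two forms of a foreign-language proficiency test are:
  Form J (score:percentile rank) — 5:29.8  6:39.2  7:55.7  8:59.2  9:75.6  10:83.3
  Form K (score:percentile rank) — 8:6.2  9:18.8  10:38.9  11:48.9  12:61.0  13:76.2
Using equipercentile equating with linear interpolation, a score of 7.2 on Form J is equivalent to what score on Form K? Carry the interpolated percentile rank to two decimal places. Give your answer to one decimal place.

PR of 7.2 on Form J: 55.7 + (7.2 − 7)/(8 − 7) × (59.2 − 55.7) = 56.40
On Form K, PR 56.40 falls between score 11 (PR 48.9) and 12 (PR 61.0).
Interpolate: 11 + (56.40 − 48.9)/(61.0 − 48.9) × (12 − 11) = 11.6

11.6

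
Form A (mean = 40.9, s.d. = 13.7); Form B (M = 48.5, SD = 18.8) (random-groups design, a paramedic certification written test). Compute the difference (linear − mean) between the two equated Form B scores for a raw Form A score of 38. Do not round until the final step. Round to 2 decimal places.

-1.08

Mean-equated: 38 + (48.5 − 40.9) = 45.60
Linear-equated: (18.8/13.7)(38 − 40.9) + 48.5 = 44.520
Difference = 44.520 − 45.60 = -1.08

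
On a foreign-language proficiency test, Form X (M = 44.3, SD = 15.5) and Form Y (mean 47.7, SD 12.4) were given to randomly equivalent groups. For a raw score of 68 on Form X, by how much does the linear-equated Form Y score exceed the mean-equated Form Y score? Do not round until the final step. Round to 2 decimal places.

-4.74

Mean-equated: 68 + (47.7 − 44.3) = 71.40
Linear-equated: (12.4/15.5)(68 − 44.3) + 47.7 = 66.660
Difference = 66.660 − 71.40 = -4.74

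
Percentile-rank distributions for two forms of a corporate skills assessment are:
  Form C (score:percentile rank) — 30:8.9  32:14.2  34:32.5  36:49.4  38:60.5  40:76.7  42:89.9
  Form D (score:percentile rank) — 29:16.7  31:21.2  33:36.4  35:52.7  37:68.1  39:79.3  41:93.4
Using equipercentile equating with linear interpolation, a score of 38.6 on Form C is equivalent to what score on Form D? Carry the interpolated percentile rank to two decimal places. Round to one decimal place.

36.6

PR of 38.6 on Form C: 60.5 + (38.6 − 38)/(40 − 38) × (76.7 − 60.5) = 65.36
On Form D, PR 65.36 falls between score 35 (PR 52.7) and 37 (PR 68.1).
Interpolate: 35 + (65.36 − 52.7)/(68.1 − 52.7) × (37 − 35) = 36.6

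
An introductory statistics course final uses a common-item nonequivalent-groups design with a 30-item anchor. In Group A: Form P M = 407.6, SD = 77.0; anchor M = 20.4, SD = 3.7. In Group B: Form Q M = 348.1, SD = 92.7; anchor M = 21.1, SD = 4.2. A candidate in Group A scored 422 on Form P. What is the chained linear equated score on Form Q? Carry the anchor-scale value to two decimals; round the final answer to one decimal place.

Form P → anchor (Group A): v = (3.7/77.0)(422 − 407.6) + 20.4 = 21.09
anchor → Form Q (Group B): y = (92.7/4.2)(21.09 − 21.1) + 348.1 = 347.9

347.9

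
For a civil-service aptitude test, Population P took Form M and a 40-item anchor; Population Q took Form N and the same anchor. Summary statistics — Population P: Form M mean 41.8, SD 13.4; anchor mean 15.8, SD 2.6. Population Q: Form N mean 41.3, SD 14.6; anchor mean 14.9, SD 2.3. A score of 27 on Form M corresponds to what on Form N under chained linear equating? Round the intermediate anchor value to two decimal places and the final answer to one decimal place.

Form M → anchor (Population P): v = (2.6/13.4)(27 − 41.8) + 15.8 = 12.93
anchor → Form N (Population Q): y = (14.6/2.3)(12.93 − 14.9) + 41.3 = 28.8

28.8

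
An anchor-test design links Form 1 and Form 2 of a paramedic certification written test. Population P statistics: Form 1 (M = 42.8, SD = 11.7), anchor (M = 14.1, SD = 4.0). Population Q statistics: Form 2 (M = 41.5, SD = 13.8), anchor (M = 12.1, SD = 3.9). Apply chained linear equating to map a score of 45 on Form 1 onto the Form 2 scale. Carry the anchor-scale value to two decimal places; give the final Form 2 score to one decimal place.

Form 1 → anchor (Population P): v = (4.0/11.7)(45 − 42.8) + 14.1 = 14.85
anchor → Form 2 (Population Q): y = (13.8/3.9)(14.85 − 12.1) + 41.5 = 51.2

51.2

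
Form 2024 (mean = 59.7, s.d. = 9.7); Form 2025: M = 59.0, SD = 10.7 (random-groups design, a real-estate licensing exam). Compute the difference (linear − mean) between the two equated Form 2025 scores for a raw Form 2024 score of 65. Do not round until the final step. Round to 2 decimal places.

Mean-equated: 65 + (59.0 − 59.7) = 64.30
Linear-equated: (10.7/9.7)(65 − 59.7) + 59.0 = 64.846
Difference = 64.846 − 64.30 = 0.55

0.55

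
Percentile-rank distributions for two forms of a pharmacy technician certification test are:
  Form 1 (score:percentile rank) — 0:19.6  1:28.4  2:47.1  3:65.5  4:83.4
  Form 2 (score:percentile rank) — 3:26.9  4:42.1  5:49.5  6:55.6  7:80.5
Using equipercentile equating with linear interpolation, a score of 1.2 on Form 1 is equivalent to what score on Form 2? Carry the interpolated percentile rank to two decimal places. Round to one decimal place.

3.3

PR of 1.2 on Form 1: 28.4 + (1.2 − 1)/(2 − 1) × (47.1 − 28.4) = 32.14
On Form 2, PR 32.14 falls between score 3 (PR 26.9) and 4 (PR 42.1).
Interpolate: 3 + (32.14 − 26.9)/(42.1 − 26.9) × (4 − 3) = 3.3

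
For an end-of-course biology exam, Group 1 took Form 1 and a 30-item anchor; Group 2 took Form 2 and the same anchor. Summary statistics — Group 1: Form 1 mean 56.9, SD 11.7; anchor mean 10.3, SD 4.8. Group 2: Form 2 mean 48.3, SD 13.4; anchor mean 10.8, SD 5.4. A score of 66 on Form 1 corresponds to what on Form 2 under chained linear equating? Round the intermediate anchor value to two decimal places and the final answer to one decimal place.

Form 1 → anchor (Group 1): v = (4.8/11.7)(66 − 56.9) + 10.3 = 14.03
anchor → Form 2 (Group 2): y = (13.4/5.4)(14.03 − 10.8) + 48.3 = 56.3

56.3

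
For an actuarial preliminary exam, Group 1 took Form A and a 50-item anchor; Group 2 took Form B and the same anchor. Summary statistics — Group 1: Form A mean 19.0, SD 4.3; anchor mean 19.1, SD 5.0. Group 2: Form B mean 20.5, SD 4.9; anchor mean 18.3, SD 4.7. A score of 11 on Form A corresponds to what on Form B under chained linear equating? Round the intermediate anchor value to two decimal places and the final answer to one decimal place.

Form A → anchor (Group 1): v = (5.0/4.3)(11 − 19.0) + 19.1 = 9.80
anchor → Form B (Group 2): y = (4.9/4.7)(9.80 − 18.3) + 20.5 = 11.6

11.6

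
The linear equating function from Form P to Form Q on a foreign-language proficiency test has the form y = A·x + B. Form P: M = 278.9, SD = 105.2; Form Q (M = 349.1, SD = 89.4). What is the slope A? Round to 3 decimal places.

0.850

A = SD_Y / SD_X = 89.4 / 105.2 = 0.850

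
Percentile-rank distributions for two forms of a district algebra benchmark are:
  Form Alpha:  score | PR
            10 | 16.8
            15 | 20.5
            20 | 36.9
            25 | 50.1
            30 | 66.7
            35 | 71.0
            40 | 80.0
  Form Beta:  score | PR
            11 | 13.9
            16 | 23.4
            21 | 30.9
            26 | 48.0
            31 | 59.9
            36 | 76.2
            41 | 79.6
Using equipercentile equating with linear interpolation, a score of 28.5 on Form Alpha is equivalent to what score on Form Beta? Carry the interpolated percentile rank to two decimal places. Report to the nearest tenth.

PR of 28.5 on Form Alpha: 50.1 + (28.5 − 25)/(30 − 25) × (66.7 − 50.1) = 61.72
On Form Beta, PR 61.72 falls between score 31 (PR 59.9) and 36 (PR 76.2).
Interpolate: 31 + (61.72 − 59.9)/(76.2 − 59.9) × (36 − 31) = 31.6

31.6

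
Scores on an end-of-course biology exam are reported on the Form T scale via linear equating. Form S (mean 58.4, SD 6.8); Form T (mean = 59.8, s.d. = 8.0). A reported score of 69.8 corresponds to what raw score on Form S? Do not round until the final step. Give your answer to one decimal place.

66.9

Invert y = (SD_Y/SD_X)(x − M_X) + M_Y:
x = (SD_X/SD_Y)(y − M_Y) + M_X = (6.8/8.0)(69.8 − 59.8) + 58.4
x = 0.850000 × 10.000 + 58.4 = 66.9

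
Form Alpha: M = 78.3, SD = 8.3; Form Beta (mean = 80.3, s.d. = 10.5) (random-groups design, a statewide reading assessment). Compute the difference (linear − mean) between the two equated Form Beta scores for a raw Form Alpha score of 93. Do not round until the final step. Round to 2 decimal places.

3.90

Mean-equated: 93 + (80.3 − 78.3) = 95.00
Linear-equated: (10.5/8.3)(93 − 78.3) + 80.3 = 98.896
Difference = 98.896 − 95.00 = 3.90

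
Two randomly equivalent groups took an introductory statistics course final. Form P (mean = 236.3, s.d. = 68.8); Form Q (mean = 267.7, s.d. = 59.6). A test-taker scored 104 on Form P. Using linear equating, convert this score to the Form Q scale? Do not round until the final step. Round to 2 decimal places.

Linear equating: y = (SD_Y/SD_X)(x − M_X) + M_Y
y = (59.6/68.8)(104 − 236.3) + 267.7
y = 0.866279 × -132.3 + 267.7 = -114.6087 + 267.7 = 153.09

153.09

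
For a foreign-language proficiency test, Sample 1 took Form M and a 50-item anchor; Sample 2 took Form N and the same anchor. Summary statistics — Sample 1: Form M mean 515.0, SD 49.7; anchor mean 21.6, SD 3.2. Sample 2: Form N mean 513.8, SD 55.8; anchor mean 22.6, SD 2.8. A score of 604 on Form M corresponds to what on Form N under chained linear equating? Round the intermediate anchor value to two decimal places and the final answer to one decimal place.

Form M → anchor (Sample 1): v = (3.2/49.7)(604 − 515.0) + 21.6 = 27.33
anchor → Form N (Sample 2): y = (55.8/2.8)(27.33 − 22.6) + 513.8 = 608.1

608.1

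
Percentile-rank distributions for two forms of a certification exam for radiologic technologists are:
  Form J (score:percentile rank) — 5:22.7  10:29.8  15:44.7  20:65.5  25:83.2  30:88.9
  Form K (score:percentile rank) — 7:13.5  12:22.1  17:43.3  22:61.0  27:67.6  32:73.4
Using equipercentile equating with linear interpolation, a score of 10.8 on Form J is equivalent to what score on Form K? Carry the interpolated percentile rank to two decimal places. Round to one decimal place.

PR of 10.8 on Form J: 29.8 + (10.8 − 10)/(15 − 10) × (44.7 − 29.8) = 32.18
On Form K, PR 32.18 falls between score 12 (PR 22.1) and 17 (PR 43.3).
Interpolate: 12 + (32.18 − 22.1)/(43.3 − 22.1) × (17 − 12) = 14.4

14.4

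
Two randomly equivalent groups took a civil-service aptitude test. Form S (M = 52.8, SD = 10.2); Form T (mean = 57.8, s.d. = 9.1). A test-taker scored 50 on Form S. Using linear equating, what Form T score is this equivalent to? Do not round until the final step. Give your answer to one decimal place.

Linear equating: y = (SD_Y/SD_X)(x − M_X) + M_Y
y = (9.1/10.2)(50 − 52.8) + 57.8
y = 0.892157 × -2.8 + 57.8 = -2.4980 + 57.8 = 55.3

55.3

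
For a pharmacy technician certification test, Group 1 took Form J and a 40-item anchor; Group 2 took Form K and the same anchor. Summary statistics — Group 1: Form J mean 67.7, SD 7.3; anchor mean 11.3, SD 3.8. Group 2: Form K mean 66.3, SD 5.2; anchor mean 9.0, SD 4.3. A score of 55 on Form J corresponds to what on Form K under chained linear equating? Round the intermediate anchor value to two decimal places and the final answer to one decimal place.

Form J → anchor (Group 1): v = (3.8/7.3)(55 − 67.7) + 11.3 = 4.69
anchor → Form K (Group 2): y = (5.2/4.3)(4.69 − 9.0) + 66.3 = 61.1

61.1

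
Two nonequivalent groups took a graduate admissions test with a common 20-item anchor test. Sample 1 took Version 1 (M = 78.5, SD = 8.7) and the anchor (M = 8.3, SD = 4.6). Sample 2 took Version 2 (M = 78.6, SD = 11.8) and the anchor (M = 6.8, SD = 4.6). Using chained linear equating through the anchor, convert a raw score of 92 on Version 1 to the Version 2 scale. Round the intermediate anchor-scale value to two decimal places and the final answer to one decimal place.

100.8

Version 1 → anchor (Sample 1): v = (4.6/8.7)(92 − 78.5) + 8.3 = 15.44
anchor → Version 2 (Sample 2): y = (11.8/4.6)(15.44 − 6.8) + 78.6 = 100.8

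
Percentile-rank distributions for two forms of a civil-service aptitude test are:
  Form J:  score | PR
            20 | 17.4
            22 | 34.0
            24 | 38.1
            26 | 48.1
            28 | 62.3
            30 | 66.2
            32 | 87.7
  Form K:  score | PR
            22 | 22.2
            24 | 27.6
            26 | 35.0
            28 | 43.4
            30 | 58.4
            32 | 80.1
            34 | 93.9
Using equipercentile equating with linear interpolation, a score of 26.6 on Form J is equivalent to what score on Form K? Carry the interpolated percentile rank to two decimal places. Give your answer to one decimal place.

29.2

PR of 26.6 on Form J: 48.1 + (26.6 − 26)/(28 − 26) × (62.3 − 48.1) = 52.36
On Form K, PR 52.36 falls between score 28 (PR 43.4) and 30 (PR 58.4).
Interpolate: 28 + (52.36 − 43.4)/(58.4 − 43.4) × (30 − 28) = 29.2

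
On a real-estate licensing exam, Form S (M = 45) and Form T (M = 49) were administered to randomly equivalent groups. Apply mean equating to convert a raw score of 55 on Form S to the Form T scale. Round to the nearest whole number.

Mean equating: y = x + (M_Y − M_X) = 55 + (49 − 45) = 59

59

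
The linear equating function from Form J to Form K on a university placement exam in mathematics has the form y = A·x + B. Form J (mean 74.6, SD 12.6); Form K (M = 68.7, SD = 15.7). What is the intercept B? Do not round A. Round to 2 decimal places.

-24.25

A = SD_Y / SD_X = 15.7 / 12.6 = 1.246032
B = M_Y − A·M_X = 68.7 − 1.246032 × 74.6 = -24.25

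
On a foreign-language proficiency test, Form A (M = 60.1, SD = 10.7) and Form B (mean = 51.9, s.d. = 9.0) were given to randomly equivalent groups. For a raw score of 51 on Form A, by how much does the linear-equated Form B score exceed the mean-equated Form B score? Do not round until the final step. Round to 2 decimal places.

Mean-equated: 51 + (51.9 − 60.1) = 42.80
Linear-equated: (9.0/10.7)(51 − 60.1) + 51.9 = 44.246
Difference = 44.246 − 42.80 = 1.45

1.45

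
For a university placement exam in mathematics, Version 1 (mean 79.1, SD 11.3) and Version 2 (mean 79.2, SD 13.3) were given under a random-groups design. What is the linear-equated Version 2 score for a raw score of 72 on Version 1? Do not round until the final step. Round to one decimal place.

70.8

Linear equating: y = (SD_Y/SD_X)(x − M_X) + M_Y
y = (13.3/11.3)(72 − 79.1) + 79.2
y = 1.176991 × -7.1 + 79.2 = -8.3566 + 79.2 = 70.8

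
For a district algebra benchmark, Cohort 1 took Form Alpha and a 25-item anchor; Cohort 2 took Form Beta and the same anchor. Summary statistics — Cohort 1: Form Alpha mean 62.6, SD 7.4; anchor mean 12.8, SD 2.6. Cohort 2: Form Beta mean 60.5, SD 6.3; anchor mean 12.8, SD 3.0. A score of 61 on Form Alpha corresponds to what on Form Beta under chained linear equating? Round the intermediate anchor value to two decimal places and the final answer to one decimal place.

Form Alpha → anchor (Cohort 1): v = (2.6/7.4)(61 − 62.6) + 12.8 = 12.24
anchor → Form Beta (Cohort 2): y = (6.3/3.0)(12.24 − 12.8) + 60.5 = 59.3

59.3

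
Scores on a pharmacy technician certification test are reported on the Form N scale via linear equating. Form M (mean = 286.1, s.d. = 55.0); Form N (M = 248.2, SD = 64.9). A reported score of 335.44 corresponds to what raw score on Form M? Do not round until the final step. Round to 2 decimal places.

Invert y = (SD_Y/SD_X)(x − M_X) + M_Y:
x = (SD_X/SD_Y)(y − M_Y) + M_X = (55.0/64.9)(335.44 − 248.2) + 286.1
x = 0.847458 × 87.240 + 286.1 = 360.03

360.03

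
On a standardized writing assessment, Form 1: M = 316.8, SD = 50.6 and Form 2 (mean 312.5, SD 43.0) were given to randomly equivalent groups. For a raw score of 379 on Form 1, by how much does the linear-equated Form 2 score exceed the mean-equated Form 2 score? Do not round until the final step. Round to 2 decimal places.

Mean-equated: 379 + (312.5 − 316.8) = 374.70
Linear-equated: (43.0/50.6)(379 − 316.8) + 312.5 = 365.358
Difference = 365.358 − 374.70 = -9.34

-9.34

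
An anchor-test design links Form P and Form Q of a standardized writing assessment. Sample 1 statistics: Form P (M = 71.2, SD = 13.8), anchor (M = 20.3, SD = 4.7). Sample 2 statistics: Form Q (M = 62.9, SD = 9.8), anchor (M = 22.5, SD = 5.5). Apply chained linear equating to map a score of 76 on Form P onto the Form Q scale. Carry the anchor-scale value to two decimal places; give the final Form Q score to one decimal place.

61.9

Form P → anchor (Sample 1): v = (4.7/13.8)(76 − 71.2) + 20.3 = 21.93
anchor → Form Q (Sample 2): y = (9.8/5.5)(21.93 − 22.5) + 62.9 = 61.9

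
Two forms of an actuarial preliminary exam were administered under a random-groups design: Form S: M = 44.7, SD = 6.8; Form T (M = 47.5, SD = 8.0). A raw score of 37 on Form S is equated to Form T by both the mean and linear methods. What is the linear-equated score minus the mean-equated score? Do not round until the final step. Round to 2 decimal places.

-1.36

Mean-equated: 37 + (47.5 − 44.7) = 39.80
Linear-equated: (8.0/6.8)(37 − 44.7) + 47.5 = 38.441
Difference = 38.441 − 39.80 = -1.36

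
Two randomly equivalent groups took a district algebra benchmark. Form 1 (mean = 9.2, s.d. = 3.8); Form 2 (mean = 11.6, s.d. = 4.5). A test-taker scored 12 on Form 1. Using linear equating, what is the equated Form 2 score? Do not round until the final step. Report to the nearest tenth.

14.9

Linear equating: y = (SD_Y/SD_X)(x − M_X) + M_Y
y = (4.5/3.8)(12 − 9.2) + 11.6
y = 1.184211 × 2.8 + 11.6 = 3.3158 + 11.6 = 14.9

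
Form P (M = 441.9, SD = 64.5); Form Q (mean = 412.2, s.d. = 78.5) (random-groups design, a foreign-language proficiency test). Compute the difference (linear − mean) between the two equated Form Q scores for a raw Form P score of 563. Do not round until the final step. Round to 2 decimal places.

Mean-equated: 563 + (412.2 − 441.9) = 533.30
Linear-equated: (78.5/64.5)(563 − 441.9) + 412.2 = 559.585
Difference = 559.585 − 533.30 = 26.29

26.29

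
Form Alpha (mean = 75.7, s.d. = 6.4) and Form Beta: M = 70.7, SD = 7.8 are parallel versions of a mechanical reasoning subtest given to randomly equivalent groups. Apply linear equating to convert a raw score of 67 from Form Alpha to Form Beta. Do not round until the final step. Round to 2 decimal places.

Linear equating: y = (SD_Y/SD_X)(x − M_X) + M_Y
y = (7.8/6.4)(67 − 75.7) + 70.7
y = 1.218750 × -8.7 + 70.7 = -10.6031 + 70.7 = 60.10

60.10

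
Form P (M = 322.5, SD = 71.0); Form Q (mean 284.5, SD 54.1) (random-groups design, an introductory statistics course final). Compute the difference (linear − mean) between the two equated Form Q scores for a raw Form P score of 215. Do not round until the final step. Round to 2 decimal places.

Mean-equated: 215 + (284.5 − 322.5) = 177.00
Linear-equated: (54.1/71.0)(215 − 322.5) + 284.5 = 202.588
Difference = 202.588 − 177.00 = 25.59

25.59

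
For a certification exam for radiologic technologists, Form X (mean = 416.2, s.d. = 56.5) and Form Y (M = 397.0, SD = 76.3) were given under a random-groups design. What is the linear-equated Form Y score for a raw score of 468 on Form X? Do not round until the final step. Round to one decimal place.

467.0

Linear equating: y = (SD_Y/SD_X)(x − M_X) + M_Y
y = (76.3/56.5)(468 − 416.2) + 397.0
y = 1.350442 × 51.8 + 397.0 = 69.9529 + 397.0 = 467.0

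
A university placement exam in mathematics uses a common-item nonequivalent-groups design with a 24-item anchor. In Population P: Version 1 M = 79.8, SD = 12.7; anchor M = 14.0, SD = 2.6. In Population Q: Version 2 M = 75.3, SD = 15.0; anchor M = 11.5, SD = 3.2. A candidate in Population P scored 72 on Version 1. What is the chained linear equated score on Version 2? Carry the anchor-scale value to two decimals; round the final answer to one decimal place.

79.5

Version 1 → anchor (Population P): v = (2.6/12.7)(72 − 79.8) + 14.0 = 12.40
anchor → Version 2 (Population Q): y = (15.0/3.2)(12.40 − 11.5) + 75.3 = 79.5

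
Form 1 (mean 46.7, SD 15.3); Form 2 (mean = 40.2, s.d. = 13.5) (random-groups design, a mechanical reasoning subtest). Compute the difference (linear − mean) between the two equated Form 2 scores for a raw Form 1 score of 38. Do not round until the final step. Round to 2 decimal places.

1.02

Mean-equated: 38 + (40.2 − 46.7) = 31.50
Linear-equated: (13.5/15.3)(38 − 46.7) + 40.2 = 32.524
Difference = 32.524 − 31.50 = 1.02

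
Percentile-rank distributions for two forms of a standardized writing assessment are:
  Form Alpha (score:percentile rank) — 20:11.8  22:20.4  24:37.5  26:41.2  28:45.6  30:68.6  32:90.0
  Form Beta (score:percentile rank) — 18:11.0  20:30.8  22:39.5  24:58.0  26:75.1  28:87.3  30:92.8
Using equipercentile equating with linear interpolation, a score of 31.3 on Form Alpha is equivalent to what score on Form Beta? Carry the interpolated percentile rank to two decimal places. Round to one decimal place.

27.2

PR of 31.3 on Form Alpha: 68.6 + (31.3 − 30)/(32 − 30) × (90.0 − 68.6) = 82.51
On Form Beta, PR 82.51 falls between score 26 (PR 75.1) and 28 (PR 87.3).
Interpolate: 26 + (82.51 − 75.1)/(87.3 − 75.1) × (28 − 26) = 27.2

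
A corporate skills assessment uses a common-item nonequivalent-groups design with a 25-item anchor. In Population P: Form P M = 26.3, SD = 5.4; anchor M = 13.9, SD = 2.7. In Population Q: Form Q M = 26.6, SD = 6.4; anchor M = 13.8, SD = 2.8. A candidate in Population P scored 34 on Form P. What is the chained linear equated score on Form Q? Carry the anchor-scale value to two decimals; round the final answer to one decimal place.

35.6

Form P → anchor (Population P): v = (2.7/5.4)(34 − 26.3) + 13.9 = 17.75
anchor → Form Q (Population Q): y = (6.4/2.8)(17.75 − 13.8) + 26.6 = 35.6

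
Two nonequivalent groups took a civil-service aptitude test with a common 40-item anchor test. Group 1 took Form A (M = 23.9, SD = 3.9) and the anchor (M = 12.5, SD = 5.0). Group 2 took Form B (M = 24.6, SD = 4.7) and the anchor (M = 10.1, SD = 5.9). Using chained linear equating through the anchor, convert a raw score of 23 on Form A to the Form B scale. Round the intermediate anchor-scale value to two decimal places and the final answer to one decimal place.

Form A → anchor (Group 1): v = (5.0/3.9)(23 − 23.9) + 12.5 = 11.35
anchor → Form B (Group 2): y = (4.7/5.9)(11.35 − 10.1) + 24.6 = 25.6

25.6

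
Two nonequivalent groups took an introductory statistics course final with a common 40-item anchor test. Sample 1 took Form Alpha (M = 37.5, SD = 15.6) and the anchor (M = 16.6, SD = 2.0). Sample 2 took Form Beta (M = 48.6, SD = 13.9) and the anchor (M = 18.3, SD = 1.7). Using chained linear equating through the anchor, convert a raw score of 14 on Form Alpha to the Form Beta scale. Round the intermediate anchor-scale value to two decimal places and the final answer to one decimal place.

Form Alpha → anchor (Sample 1): v = (2.0/15.6)(14 − 37.5) + 16.6 = 13.59
anchor → Form Beta (Sample 2): y = (13.9/1.7)(13.59 − 18.3) + 48.6 = 10.1

10.1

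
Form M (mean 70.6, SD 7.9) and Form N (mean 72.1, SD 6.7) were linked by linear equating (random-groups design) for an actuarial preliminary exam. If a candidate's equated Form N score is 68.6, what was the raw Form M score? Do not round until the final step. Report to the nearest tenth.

66.5

Invert y = (SD_Y/SD_X)(x − M_X) + M_Y:
x = (SD_X/SD_Y)(y − M_Y) + M_X = (7.9/6.7)(68.6 − 72.1) + 70.6
x = 1.179104 × -3.500 + 70.6 = 66.5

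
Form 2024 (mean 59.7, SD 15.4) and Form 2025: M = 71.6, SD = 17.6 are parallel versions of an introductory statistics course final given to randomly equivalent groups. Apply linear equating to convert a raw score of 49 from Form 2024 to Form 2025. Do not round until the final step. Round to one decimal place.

59.4

Linear equating: y = (SD_Y/SD_X)(x − M_X) + M_Y
y = (17.6/15.4)(49 − 59.7) + 71.6
y = 1.142857 × -10.7 + 71.6 = -12.2286 + 71.6 = 59.4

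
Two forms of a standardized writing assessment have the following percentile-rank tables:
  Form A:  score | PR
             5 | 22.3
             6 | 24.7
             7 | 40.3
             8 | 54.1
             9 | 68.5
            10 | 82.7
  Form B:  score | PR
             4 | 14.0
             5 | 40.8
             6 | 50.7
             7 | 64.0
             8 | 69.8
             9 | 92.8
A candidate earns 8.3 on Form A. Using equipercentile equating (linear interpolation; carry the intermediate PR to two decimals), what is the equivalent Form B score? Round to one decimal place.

6.6

PR of 8.3 on Form A: 54.1 + (8.3 − 8)/(9 − 8) × (68.5 − 54.1) = 58.42
On Form B, PR 58.42 falls between score 6 (PR 50.7) and 7 (PR 64.0).
Interpolate: 6 + (58.42 − 50.7)/(64.0 − 50.7) × (7 − 6) = 6.6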